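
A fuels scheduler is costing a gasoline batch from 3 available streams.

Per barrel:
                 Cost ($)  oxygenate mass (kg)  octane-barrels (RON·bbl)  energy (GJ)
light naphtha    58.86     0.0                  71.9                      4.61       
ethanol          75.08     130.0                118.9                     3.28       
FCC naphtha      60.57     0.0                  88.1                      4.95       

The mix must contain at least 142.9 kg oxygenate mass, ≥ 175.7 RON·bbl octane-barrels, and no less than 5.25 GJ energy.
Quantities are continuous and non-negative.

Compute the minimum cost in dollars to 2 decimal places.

Let x1 = barrels of light naphtha, x2 = barrels of ethanol, x3 = barrels of FCC naphtha.
min 58.86x1 + 75.08x2 + 60.57x3 with:
  130x2 ≥ 142.9   (oxygenate mass)
  71.9x1 + 118.9x2 + 88.1x3 ≥ 175.7   (octane-barrels)
  4.61x1 + 3.28x2 + 4.95x3 ≥ 5.25   (energy)
  x1, x2, x3 ≥ 0.
The optimal basis is {ethanol, FCC naphtha}; light naphtha drops out. The octane-barrels and energy requirements are met with equality.
That vertex is x2 = 1.3592, x3 = 0.15998.
Objective = 75.08·1.3592 + 60.57·0.15998 = 111.7387.

$111.74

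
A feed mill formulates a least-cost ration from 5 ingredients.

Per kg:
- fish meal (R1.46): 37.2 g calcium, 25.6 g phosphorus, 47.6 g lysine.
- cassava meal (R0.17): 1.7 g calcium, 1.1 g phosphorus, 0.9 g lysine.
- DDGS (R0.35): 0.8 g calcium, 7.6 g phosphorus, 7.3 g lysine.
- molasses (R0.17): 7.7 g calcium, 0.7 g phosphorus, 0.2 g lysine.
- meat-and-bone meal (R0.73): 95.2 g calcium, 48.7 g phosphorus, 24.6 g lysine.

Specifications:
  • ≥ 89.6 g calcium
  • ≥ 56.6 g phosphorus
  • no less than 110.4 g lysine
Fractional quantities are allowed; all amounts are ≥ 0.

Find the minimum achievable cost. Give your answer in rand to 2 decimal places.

Let x1 = kg of fish meal, x2 = kg of cassava meal, x3 = kg of DDGS, x4 = kg of molasses, x5 = kg of meat-and-bone meal.
Minimise 1.46x1 + 0.17x2 + 0.35x3 + 0.17x4 + 0.73x5 with:
  37.2x1 + 1.7x2 + 0.8x3 + 7.7x4 + 95.2x5 ≥ 89.6   (calcium)
  25.6x1 + 1.1x2 + 7.6x3 + 0.7x4 + 48.7x5 ≥ 56.6   (phosphorus)
  47.6x1 + 0.9x2 + 7.3x3 + 0.2x4 + 24.6x5 ≥ 110.4   (lysine)
  x1, x2, x3, x4, x5 ≥ 0.
The optimal basis is {meat-and-bone meal}; fish meal, cassava meal, DDGS, molasses drop out. Binding constraint: lysine.
So meat-and-bone meal = 4.488 kg.
Hence cost = 0.73·4.488 = R3.2762.

R3.28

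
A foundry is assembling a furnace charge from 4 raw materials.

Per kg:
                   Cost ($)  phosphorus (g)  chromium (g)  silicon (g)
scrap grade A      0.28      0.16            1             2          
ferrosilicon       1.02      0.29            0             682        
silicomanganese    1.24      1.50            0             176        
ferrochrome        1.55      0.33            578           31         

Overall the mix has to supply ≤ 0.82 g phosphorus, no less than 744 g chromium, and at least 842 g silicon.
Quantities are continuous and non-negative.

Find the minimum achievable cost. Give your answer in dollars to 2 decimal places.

Let x1 = kg of scrap grade A, x2 = kg of ferrosilicon, x3 = kg of silicomanganese, x4 = kg of ferrochrome.
min 0.28x1 + 1.02x2 + 1.24x3 + 1.55x4 s.t.:
  0.16x1 + 0.29x2 + 1.5x3 + 0.33x4 ≤ 0.82   (phosphorus)
  1x1 + 578x4 ≥ 744   (chromium)
  2x1 + 682x2 + 176x3 + 31x4 ≥ 842   (silicon)
  x1, x2, x3, x4 ≥ 0.
The cheapest feasible vertex uses only ferrosilicon, ferrochrome; scrap grade A, silicomanganese are not used. The chromium and silicon requirements are met with equality.
So ferrosilicon = 1.176 kg, ferrochrome = 1.287 kg.
Hence cost = 1.02·1.176 + 1.55·1.287 = $3.1944.

$3.19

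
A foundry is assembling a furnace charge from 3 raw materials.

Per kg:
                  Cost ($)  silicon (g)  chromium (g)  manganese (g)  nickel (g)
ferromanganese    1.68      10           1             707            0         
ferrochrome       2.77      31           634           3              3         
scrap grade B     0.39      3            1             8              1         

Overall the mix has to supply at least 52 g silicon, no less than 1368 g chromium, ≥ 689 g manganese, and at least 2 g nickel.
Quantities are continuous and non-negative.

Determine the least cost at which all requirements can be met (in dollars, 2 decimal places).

$7.59

Let x1 = kg of ferromanganese, x2 = kg of ferrochrome, x3 = kg of scrap grade B.
Minimize 1.68x1 + 2.77x2 + 0.39x3 s.t.:
  10x1 + 31x2 + 3x3 ≥ 52   (silicon)
  1x1 + 634x2 + 1x3 ≥ 1368   (chromium)
  707x1 + 3x2 + 8x3 ≥ 689   (manganese)
  3x2 + 1x3 ≥ 2   (nickel)
  x1, x2, x3 ≥ 0.
The optimal basis is {ferromanganese, ferrochrome}; scrap grade B drops out. Binding constraints: chromium and manganese.
So ferromanganese = 0.9654 kg, ferrochrome = 2.156 kg.
Hence cost = 1.68·0.9654 + 2.77·2.156 = $7.5940.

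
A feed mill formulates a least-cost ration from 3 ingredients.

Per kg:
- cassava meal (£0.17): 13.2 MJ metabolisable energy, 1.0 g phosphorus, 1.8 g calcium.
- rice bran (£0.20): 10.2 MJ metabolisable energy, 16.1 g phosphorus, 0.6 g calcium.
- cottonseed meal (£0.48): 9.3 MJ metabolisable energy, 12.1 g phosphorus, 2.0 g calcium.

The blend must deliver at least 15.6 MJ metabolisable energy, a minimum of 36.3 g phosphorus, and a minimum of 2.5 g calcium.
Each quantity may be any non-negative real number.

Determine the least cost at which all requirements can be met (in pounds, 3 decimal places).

Let x1 = kg of cassava meal, x2 = kg of rice bran, x3 = kg of cottonseed meal.
Minimize 0.17x1 + 0.2x2 + 0.48x3 with:
  13.2x1 + 10.2x2 + 9.3x3 ≥ 15.6   (metabolisable energy)
  1x1 + 16.1x2 + 12.1x3 ≥ 36.3   (phosphorus)
  1.8x1 + 0.6x2 + 2x3 ≥ 2.5   (calcium)
  x1, x2, x3 ≥ 0.
The optimal basis is {cassava meal, rice bran}; cottonseed meal drops out. Binding constraints: phosphorus and calcium.
That vertex is x1 = 0.6508, x2 = 2.214.
Hence cost = 0.17·0.6508 + 0.2·2.214 = £0.55344.

£0.553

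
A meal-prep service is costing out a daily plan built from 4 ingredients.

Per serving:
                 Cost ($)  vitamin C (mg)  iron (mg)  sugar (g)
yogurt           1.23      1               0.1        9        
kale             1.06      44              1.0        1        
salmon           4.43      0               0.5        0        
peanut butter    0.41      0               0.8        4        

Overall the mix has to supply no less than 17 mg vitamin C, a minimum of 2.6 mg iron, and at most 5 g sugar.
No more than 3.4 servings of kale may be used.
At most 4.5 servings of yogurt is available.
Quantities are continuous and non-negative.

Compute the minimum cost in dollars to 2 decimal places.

$2.43

Let x1 = servings of yogurt, x2 = servings of kale, x3 = servings of salmon, x4 = servings of peanut butter.
Minimize 1.23x1 + 1.06x2 + 4.43x3 + 0.41x4 s.t.:
  1x1 + 44x2 ≥ 17   (vitamin C)
  0.1x1 + 1x2 + 0.5x3 + 0.8x4 ≥ 2.6   (iron)
  9x1 + 1x2 + 4x4 ≤ 5   (sugar)
  x2 ≤ 3.4
  x1 ≤ 4.5
  x1, x2, x3, x4 ≥ 0.
The cheapest feasible vertex uses only kale, peanut butter; yogurt, salmon are not used. The iron and sugar requirements are met with equality.
So kale = 2 servings, peanut butter = 0.75 servings.
Cost = 1.06·2 + 0.41·0.75 = 2.4275.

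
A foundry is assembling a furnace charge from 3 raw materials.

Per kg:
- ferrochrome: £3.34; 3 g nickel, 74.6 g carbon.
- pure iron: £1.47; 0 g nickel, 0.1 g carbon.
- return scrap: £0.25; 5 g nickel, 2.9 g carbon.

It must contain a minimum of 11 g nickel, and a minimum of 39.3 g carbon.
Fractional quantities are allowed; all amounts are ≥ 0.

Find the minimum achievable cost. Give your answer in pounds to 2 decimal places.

This is a linear program. Let x1 = kg of ferrochrome, x2 = kg of pure iron, x3 = kg of return scrap.
min 3.34x1 + 1.47x2 + 0.25x3 s.t.:
  3x1 + 5x3 ≥ 11   (nickel)
  74.6x1 + 0.1x2 + 2.9x3 ≥ 39.3   (carbon)
  x1, x2, x3 ≥ 0.
The optimal basis is {ferrochrome, return scrap}; pure iron drops out. Binding constraints: nickel and carbon.
That vertex is x1 = 0.4518, x3 = 1.929.
Cost = 3.34·0.4518 + 0.25·1.929 = 1.9913.

£1.99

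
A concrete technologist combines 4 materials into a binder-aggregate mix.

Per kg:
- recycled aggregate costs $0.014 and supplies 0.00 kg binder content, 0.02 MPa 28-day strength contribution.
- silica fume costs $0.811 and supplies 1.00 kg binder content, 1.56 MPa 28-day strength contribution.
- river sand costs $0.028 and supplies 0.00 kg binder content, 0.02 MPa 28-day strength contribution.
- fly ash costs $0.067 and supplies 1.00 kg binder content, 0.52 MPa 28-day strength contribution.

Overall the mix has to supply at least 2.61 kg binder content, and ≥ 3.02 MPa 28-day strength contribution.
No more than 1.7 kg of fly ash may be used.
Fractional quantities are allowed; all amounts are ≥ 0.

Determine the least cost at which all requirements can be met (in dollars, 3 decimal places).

$1.224

Let x1 = kg of recycled aggregate, x2 = kg of silica fume, x3 = kg of river sand, x4 = kg of fly ash.
min 0.014x1 + 0.811x2 + 0.028x3 + 0.067x4 subject to:
  1x2 + 1x4 ≥ 2.61   (binder content)
  0.02x1 + 1.56x2 + 0.02x3 + 0.52x4 ≥ 3.02   (28-day strength contribution)
  x4 ≤ 1.7
  x1, x2, x3, x4 ≥ 0.
The cheapest feasible vertex uses only silica fume, fly ash; recycled aggregate, river sand are not used. The 28-day strength contribution and the fly ash cap requirements are met with equality.
So silica fume = 1.369 kg, fly ash = 1.7 kg.
Cost = 0.811·1.369 + 0.067·1.7 = 1.22416.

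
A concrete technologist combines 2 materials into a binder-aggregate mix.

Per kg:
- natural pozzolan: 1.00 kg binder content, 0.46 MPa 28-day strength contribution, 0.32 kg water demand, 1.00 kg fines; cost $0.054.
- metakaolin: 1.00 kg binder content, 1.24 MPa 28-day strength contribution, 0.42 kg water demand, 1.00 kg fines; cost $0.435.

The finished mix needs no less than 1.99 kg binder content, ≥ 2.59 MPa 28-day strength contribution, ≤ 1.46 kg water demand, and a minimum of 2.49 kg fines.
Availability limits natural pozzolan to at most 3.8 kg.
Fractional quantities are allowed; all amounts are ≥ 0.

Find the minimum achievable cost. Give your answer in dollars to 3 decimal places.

$0.528

Set it up as a linear program. Let x1 = kg of natural pozzolan, x2 = kg of metakaolin.
Minimise 0.054x1 + 0.435x2 with:
  1x1 + 1x2 ≥ 1.99   (binder content)
  0.46x1 + 1.24x2 ≥ 2.59   (28-day strength contribution)
  0.32x1 + 0.42x2 ≤ 1.46   (water demand)
  1x1 + 1x2 ≥ 2.49   (fines)
  x1 ≤ 3.8
  x1, x2 ≥ 0.
Both inputs are positive at the optimum. There the 28-day strength contribution and water demand constraints are tight.
That vertex is x1 = 3.549, x2 = 0.7721.
Hence cost = 0.054·3.549 + 0.435·0.7721 = $0.52751.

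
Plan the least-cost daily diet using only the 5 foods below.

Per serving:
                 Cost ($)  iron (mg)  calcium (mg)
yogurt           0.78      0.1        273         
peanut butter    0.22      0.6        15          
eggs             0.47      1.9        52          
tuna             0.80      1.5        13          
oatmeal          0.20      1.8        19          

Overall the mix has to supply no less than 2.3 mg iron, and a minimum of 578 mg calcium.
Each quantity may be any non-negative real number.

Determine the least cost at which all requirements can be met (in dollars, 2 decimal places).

This is a linear program. Let x1 = servings of yogurt, x2 = servings of peanut butter, x3 = servings of eggs, x4 = servings of tuna, x5 = servings of oatmeal.
Minimize 0.78x1 + 0.22x2 + 0.47x3 + 0.8x4 + 0.2x5 s.t.:
  0.1x1 + 0.6x2 + 1.9x3 + 1.5x4 + 1.8x5 ≥ 2.3   (iron)
  273x1 + 15x2 + 52x3 + 13x4 + 19x5 ≥ 578   (calcium)
  x1, x2, x3, x4, x5 ≥ 0.
The optimal basis is {yogurt, oatmeal}; peanut butter, eggs, tuna drop out. The iron and calcium requirements are met with equality.
So yogurt = 2.036 servings, oatmeal = 1.165 servings.
Cost = 0.78·2.036 + 0.2·1.165 = 1.8211.

$1.82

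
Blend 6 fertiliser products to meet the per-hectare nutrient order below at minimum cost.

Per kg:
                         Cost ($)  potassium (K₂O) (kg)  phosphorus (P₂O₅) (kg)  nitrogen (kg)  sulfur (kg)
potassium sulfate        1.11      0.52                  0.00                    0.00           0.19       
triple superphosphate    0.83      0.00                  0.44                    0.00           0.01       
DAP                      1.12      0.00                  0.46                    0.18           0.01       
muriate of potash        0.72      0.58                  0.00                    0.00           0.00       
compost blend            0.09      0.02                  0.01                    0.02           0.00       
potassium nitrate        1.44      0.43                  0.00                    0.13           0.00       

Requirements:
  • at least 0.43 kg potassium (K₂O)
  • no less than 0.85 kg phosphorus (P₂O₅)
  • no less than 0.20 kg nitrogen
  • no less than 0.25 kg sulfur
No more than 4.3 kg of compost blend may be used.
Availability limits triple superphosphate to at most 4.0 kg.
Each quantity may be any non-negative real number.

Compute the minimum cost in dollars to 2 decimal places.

Treat it as an LP. Let x1 = kg of potassium sulfate, x2 = kg of triple superphosphate, x3 = kg of DAP, x4 = kg of muriate of potash, x5 = kg of compost blend, x6 = kg of potassium nitrate.
Minimise 1.11x1 + 0.83x2 + 1.12x3 + 0.72x4 + 0.09x5 + 1.44x6 s.t.:
  0.52x1 + 0.58x4 + 0.02x5 + 0.43x6 ≥ 0.43   (potassium (K₂O))
  0.44x2 + 0.46x3 + 0.01x5 ≥ 0.85   (phosphorus (P₂O₅))
  0.18x3 + 0.02x5 + 0.13x6 ≥ 0.2   (nitrogen)
  0.19x1 + 0.01x2 + 0.01x3 ≥ 0.25   (sulfur)
  x5 ≤ 4.3
  x2 ≤ 4
  x1, x2, x3, x4, x5, x6 ≥ 0.
At the optimum only potassium sulfate, triple superphosphate, DAP are positive (muriate of potash, compost blend, potassium nitrate = 0). Binding constraints: phosphorus (P₂O₅), nitrogen, sulfur.
So potassium sulfate = 1.217 kg, triple superphosphate = 0.7702 kg, DAP = 1.111 kg.
Cost = 1.11·1.217 + 0.83·0.7702 + 1.12·1.111 = 3.2345.

$3.23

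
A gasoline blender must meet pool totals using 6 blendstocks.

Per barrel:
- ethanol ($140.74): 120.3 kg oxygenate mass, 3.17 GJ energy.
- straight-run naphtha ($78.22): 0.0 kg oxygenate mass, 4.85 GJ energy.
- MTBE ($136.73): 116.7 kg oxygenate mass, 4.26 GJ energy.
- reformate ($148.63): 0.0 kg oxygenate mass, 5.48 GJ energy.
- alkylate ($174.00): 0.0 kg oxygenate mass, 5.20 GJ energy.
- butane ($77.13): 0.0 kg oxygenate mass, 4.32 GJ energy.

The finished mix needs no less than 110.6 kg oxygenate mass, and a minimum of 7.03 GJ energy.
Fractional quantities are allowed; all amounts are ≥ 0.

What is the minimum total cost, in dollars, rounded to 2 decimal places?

$177.85

Let x1 = barrels of ethanol, x2 = barrels of straight-run naphtha, x3 = barrels of MTBE, x4 = barrels of reformate, x5 = barrels of alkylate, x6 = barrels of butane.
Minimize 140.74x1 + 78.22x2 + 136.73x3 + 148.63x4 + 174x5 + 77.13x6 with:
  120.3x1 + 116.7x3 ≥ 110.6   (oxygenate mass)
  3.17x1 + 4.85x2 + 4.26x3 + 5.48x4 + 5.2x5 + 4.32x6 ≥ 7.03   (energy)
  x1, x2, x3, x4, x5, x6 ≥ 0.
The minimum-cost mix takes nothing from ethanol, reformate, alkylate, butane — only straight-run naphtha, MTBE. There the oxygenate mass and energy constraints are tight.
So straight-run naphtha = 0.61705 barrels, MTBE = 0.94773 barrels.
Hence cost = 78.22·0.61705 + 136.73·0.94773 = $177.8488.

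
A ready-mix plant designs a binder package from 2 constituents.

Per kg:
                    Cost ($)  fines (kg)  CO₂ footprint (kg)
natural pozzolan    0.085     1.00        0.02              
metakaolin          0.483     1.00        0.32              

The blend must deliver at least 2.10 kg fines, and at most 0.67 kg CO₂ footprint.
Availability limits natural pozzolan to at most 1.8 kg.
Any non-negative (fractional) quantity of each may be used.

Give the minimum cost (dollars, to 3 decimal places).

$0.298

Treat it as an LP. Let x1 = kg of natural pozzolan, x2 = kg of metakaolin.
Minimise 0.085x1 + 0.483x2 with:
  1x1 + 1x2 ≥ 2.1   (fines)
  0.02x1 + 0.32x2 ≤ 0.67   (CO₂ footprint)
  x1 ≤ 1.8
  x1, x2 ≥ 0.
Both inputs are positive at the optimum. The fines and the natural pozzolan cap requirements are met with equality.
So natural pozzolan = 1.8 kg, metakaolin = 0.3 kg.
Total cost: 0.085·1.8 + 0.483·0.3 = 0.29790.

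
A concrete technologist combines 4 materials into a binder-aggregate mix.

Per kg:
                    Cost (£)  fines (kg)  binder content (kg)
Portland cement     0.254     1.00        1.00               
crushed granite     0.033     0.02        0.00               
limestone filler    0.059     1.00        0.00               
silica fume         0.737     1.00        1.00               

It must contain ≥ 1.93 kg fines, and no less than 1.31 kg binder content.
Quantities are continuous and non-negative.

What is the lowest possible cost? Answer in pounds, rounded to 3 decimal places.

Set it up as a linear program. Let x1 = kg of Portland cement, x2 = kg of crushed granite, x3 = kg of limestone filler, x4 = kg of silica fume.
Minimize 0.254x1 + 0.033x2 + 0.059x3 + 0.737x4 subject to:
  1x1 + 0.02x2 + 1x3 + 1x4 ≥ 1.93   (fines)
  1x1 + 1x4 ≥ 1.31   (binder content)
  x1, x2, x3, x4 ≥ 0.
At the optimum only Portland cement, limestone filler are positive (crushed granite, silica fume = 0). There the fines and binder content constraints are tight.
That vertex is x1 = 1.31, x3 = 0.62.
Cost = 0.254·1.31 + 0.059·0.62 = 0.36932.

£0.369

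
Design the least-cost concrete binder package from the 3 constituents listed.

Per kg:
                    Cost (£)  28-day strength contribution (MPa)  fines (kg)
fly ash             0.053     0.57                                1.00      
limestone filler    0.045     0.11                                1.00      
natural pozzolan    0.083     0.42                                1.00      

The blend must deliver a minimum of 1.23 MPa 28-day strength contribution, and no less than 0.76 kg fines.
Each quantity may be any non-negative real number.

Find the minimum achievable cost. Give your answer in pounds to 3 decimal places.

Let x1 = kg of fly ash, x2 = kg of limestone filler, x3 = kg of natural pozzolan.
Minimise 0.053x1 + 0.045x2 + 0.083x3 s.t.:
  0.57x1 + 0.11x2 + 0.42x3 ≥ 1.23   (28-day strength contribution)
  1x1 + 1x2 + 1x3 ≥ 0.76   (fines)
  x1, x2, x3 ≥ 0.
The minimum-cost mix takes nothing from limestone filler, natural pozzolan — only fly ash. Binding constraint: 28-day strength contribution.
That vertex is x1 = 2.158.
Total cost: 0.053·2.158 = 0.11437.

£0.114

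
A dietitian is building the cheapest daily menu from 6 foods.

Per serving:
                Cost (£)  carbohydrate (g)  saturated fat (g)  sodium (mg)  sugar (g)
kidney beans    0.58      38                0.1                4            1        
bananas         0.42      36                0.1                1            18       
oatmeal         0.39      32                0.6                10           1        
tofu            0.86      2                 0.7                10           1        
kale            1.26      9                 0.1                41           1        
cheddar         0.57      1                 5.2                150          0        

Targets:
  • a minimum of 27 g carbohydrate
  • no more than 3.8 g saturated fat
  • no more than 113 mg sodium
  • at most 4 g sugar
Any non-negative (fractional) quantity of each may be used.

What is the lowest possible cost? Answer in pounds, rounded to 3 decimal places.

Let x1 = servings of kidney beans, x2 = servings of bananas, x3 = servings of oatmeal, x4 = servings of tofu, x5 = servings of kale, x6 = servings of cheddar.
Minimize 0.58x1 + 0.42x2 + 0.39x3 + 0.86x4 + 1.26x5 + 0.57x6 subject to:
  38x1 + 36x2 + 32x3 + 2x4 + 9x5 + 1x6 ≥ 27   (carbohydrate)
  0.1x1 + 0.1x2 + 0.6x3 + 0.7x4 + 0.1x5 + 5.2x6 ≤ 3.8   (saturated fat)
  4x1 + 1x2 + 10x3 + 10x4 + 41x5 + 150x6 ≤ 113   (sodium)
  1x1 + 18x2 + 1x3 + 1x4 + 1x5 ≤ 4   (sugar)
  x1, x2, x3, x4, x5, x6 ≥ 0.
The minimum-cost mix takes nothing from kidney beans, tofu, kale, cheddar — only bananas, oatmeal. There the carbohydrate and sugar constraints are tight.
That vertex is x2 = 0.187, x3 = 0.6333.
Hence cost = 0.42·0.187 + 0.39·0.6333 = £0.32553.

£0.326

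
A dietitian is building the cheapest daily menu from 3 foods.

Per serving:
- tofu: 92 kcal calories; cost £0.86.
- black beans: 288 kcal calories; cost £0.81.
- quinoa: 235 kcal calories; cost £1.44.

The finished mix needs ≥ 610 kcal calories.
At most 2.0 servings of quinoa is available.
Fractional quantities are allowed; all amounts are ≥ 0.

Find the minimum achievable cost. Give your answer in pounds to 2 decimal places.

£1.72

Set it up as a linear program. Let x1 = servings of tofu, x2 = servings of black beans, x3 = servings of quinoa.
Minimize 0.86x1 + 0.81x2 + 1.44x3 with:
  92x1 + 288x2 + 235x3 ≥ 610   (calories)
  x3 ≤ 2
  x1, x2, x3 ≥ 0.
The cheapest feasible vertex uses only black beans; tofu, quinoa are not used. There the calories constraint is tight.
Optimal quantities: black beans = 2.118 servings.
Total cost: 0.81·2.118 = 1.7156.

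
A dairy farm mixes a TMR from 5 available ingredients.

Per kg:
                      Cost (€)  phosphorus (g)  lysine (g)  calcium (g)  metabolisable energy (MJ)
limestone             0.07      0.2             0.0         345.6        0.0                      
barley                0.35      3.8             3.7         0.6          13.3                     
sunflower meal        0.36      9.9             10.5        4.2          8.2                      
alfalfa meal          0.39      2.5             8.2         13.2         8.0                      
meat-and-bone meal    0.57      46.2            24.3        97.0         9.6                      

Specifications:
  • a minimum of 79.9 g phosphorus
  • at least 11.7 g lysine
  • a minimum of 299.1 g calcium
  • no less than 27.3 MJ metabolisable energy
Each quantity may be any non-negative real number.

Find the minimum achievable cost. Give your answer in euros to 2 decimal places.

This is a linear program. Let x1 = kg of limestone, x2 = kg of barley, x3 = kg of sunflower meal, x4 = kg of alfalfa meal, x5 = kg of meat-and-bone meal.
min 0.07x1 + 0.35x2 + 0.36x3 + 0.39x4 + 0.57x5 s.t.:
  0.2x1 + 3.8x2 + 9.9x3 + 2.5x4 + 46.2x5 ≥ 79.9   (phosphorus)
  3.7x2 + 10.5x3 + 8.2x4 + 24.3x5 ≥ 11.7   (lysine)
  345.6x1 + 0.6x2 + 4.2x3 + 13.2x4 + 97x5 ≥ 299.1   (calcium)
  13.3x2 + 8.2x3 + 8x4 + 9.6x5 ≥ 27.3   (metabolisable energy)
  x1, x2, x3, x4, x5 ≥ 0.
At the optimum only limestone, barley, meat-and-bone meal are positive (sunflower meal, alfalfa meal = 0). There the phosphorus, calcium, metabolisable energy constraints are tight.
Solving gives x1 = 0.3988, x2 = 0.8564, x5 = 1.657.
Total cost: 0.07·0.3988 + 0.35·0.8564 + 0.57·1.657 = 1.2721.

€1.27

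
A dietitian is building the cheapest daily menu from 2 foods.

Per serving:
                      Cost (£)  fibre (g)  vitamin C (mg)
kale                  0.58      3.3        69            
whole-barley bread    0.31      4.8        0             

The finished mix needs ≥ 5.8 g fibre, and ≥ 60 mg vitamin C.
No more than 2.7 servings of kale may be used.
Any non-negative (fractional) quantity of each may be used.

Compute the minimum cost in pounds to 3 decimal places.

Set it up as a linear program. Let x1 = servings of kale, x2 = servings of whole-barley bread.
min 0.58x1 + 0.31x2 subject to:
  3.3x1 + 4.8x2 ≥ 5.8   (fibre)
  69x1 ≥ 60   (vitamin C)
  x1 ≤ 2.7
  x1, x2 ≥ 0.
Both inputs are positive at the optimum. There the fibre and vitamin C constraints are tight.
Solving gives x1 = 0.8696, x2 = 0.6105.
Total cost: 0.58·0.8696 + 0.31·0.6105 = 0.69362.

£0.694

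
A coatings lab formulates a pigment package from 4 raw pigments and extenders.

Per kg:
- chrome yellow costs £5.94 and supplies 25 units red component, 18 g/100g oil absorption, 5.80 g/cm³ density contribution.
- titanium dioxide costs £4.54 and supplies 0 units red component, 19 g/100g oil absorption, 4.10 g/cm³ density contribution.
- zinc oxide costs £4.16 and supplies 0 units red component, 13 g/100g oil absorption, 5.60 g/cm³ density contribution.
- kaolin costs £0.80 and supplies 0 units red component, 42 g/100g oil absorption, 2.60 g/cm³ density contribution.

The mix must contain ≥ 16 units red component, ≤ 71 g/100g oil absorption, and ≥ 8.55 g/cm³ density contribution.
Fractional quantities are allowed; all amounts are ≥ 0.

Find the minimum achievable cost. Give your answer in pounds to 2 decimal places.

£5.88

Set it up as a linear program. Let x1 = kg of chrome yellow, x2 = kg of titanium dioxide, x3 = kg of zinc oxide, x4 = kg of kaolin.
Minimise 5.94x1 + 4.54x2 + 4.16x3 + 0.8x4 s.t.:
  25x1 ≥ 16   (red component)
  18x1 + 19x2 + 13x3 + 42x4 ≤ 71   (oil absorption)
  5.8x1 + 4.1x2 + 5.6x3 + 2.6x4 ≥ 8.55   (density contribution)
  x1, x2, x3, x4 ≥ 0.
The cheapest feasible vertex uses only chrome yellow, zinc oxide, kaolin; titanium dioxide is not used. Binding constraints: red component, oil absorption, density contribution.
So chrome yellow = 0.64 kg, zinc oxide = 0.2411 kg, kaolin = 1.342 kg.
Cost = 5.94·0.64 + 4.16·0.2411 + 0.8·1.342 = 5.8782.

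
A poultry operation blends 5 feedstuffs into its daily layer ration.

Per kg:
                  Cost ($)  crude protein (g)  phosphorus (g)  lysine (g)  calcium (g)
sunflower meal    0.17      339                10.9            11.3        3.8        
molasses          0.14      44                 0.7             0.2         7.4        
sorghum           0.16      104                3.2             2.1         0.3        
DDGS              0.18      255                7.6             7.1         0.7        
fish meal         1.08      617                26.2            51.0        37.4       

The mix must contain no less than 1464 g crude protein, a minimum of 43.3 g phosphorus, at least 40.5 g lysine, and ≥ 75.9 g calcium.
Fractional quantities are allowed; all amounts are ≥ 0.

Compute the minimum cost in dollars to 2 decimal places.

Let x1 = kg of sunflower meal, x2 = kg of molasses, x3 = kg of sorghum, x4 = kg of DDGS, x5 = kg of fish meal.
Minimize 0.17x1 + 0.14x2 + 0.16x3 + 0.18x4 + 1.08x5 with:
  339x1 + 44x2 + 104x3 + 255x4 + 617x5 ≥ 1464   (crude protein)
  10.9x1 + 0.7x2 + 3.2x3 + 7.6x4 + 26.2x5 ≥ 43.3   (phosphorus)
  11.3x1 + 0.2x2 + 2.1x3 + 7.1x4 + 51x5 ≥ 40.5   (lysine)
  3.8x1 + 7.4x2 + 0.3x3 + 0.7x4 + 37.4x5 ≥ 75.9   (calcium)
  x1, x2, x3, x4, x5 ≥ 0.
At the optimum only sunflower meal, molasses, fish meal are positive (sorghum, DDGS = 0). The phosphorus, lysine, calcium requirements are met with equality.
Optimal quantities: sunflower meal = 3.42 kg, molasses = 8.485 kg, fish meal = 0.003002 kg.
Total cost: 0.17·3.42 + 0.14·8.485 + 1.08·0.003002 = 1.7725.

$1.77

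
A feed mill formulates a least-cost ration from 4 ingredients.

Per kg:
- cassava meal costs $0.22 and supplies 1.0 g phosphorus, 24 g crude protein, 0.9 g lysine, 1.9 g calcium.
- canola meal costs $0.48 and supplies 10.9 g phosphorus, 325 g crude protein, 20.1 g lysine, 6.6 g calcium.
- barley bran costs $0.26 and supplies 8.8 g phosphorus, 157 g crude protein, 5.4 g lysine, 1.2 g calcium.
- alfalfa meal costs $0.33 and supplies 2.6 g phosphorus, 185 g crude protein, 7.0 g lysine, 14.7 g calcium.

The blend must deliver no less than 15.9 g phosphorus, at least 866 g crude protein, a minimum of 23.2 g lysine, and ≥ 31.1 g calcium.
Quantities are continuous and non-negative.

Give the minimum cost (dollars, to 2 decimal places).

Let x1 = kg of cassava meal, x2 = kg of canola meal, x3 = kg of barley bran, x4 = kg of alfalfa meal.
Minimize 0.22x1 + 0.48x2 + 0.26x3 + 0.33x4 subject to:
  1x1 + 10.9x2 + 8.8x3 + 2.6x4 ≥ 15.9   (phosphorus)
  24x1 + 325x2 + 157x3 + 185x4 ≥ 866   (crude protein)
  0.9x1 + 20.1x2 + 5.4x3 + 7x4 ≥ 23.2   (lysine)
  1.9x1 + 6.6x2 + 1.2x3 + 14.7x4 ≥ 31.1   (calcium)
  x1, x2, x3, x4 ≥ 0.
The optimal basis is {canola meal, alfalfa meal}; cassava meal, barley bran drop out. The crude protein and calcium requirements are met with equality.
That vertex is x2 = 1.962, x4 = 1.235.
Total cost: 0.48·1.962 + 0.33·1.235 = 1.3493.

$1.35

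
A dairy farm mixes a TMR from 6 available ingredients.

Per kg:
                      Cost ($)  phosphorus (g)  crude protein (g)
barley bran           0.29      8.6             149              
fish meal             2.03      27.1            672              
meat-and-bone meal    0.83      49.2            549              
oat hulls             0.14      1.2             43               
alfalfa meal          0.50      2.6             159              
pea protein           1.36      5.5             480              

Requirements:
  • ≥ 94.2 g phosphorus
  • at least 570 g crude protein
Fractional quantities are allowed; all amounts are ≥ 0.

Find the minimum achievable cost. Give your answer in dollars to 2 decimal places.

$1.59

Treat it as an LP. Let x1 = kg of barley bran, x2 = kg of fish meal, x3 = kg of meat-and-bone meal, x4 = kg of oat hulls, x5 = kg of alfalfa meal, x6 = kg of pea protein.
min 0.29x1 + 2.03x2 + 0.83x3 + 0.14x4 + 0.5x5 + 1.36x6 s.t.:
  8.6x1 + 27.1x2 + 49.2x3 + 1.2x4 + 2.6x5 + 5.5x6 ≥ 94.2   (phosphorus)
  149x1 + 672x2 + 549x3 + 43x4 + 159x5 + 480x6 ≥ 570   (crude protein)
  x1, x2, x3, x4, x5, x6 ≥ 0.
The minimum-cost mix takes nothing from barley bran, fish meal, oat hulls, alfalfa meal, pea protein — only meat-and-bone meal. The phosphorus requirement is met with equality.
That vertex is x3 = 1.915.
Hence cost = 0.83·1.915 = $1.5895.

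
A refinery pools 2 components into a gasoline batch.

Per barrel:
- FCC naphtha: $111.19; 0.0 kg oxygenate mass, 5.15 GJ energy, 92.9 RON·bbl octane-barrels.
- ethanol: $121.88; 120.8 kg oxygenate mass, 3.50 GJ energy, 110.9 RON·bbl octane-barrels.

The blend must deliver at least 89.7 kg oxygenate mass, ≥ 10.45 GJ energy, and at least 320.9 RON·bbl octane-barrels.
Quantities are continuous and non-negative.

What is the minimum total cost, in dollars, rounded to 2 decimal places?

Let x1 = barrels of FCC naphtha, x2 = barrels of ethanol.
Minimize 111.19x1 + 121.88x2 subject to:
  120.8x2 ≥ 89.7   (oxygenate mass)
  5.15x1 + 3.5x2 ≥ 10.45   (energy)
  92.9x1 + 110.9x2 ≥ 320.9   (octane-barrels)
  x1, x2 ≥ 0.
Both inputs are positive at the optimum. Binding constraints: energy and octane-barrels.
Optimal quantities: FCC naphtha = 0.14535 barrels, ethanol = 2.7718 barrels.
Total cost: 111.19·0.14535 + 121.88·2.7718 = 353.9885.

$353.99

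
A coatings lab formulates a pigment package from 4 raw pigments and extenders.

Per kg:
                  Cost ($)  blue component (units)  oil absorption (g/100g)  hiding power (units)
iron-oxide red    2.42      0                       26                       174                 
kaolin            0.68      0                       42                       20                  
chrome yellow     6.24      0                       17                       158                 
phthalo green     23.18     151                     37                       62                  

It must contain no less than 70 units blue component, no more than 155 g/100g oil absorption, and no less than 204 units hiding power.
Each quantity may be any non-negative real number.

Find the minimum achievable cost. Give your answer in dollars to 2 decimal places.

Let x1 = kg of iron-oxide red, x2 = kg of kaolin, x3 = kg of chrome yellow, x4 = kg of phthalo green.
Minimise 2.42x1 + 0.68x2 + 6.24x3 + 23.18x4 with:
  151x4 ≥ 70   (blue component)
  26x1 + 42x2 + 17x3 + 37x4 ≤ 155   (oil absorption)
  174x1 + 20x2 + 158x3 + 62x4 ≥ 204   (hiding power)
  x1, x2, x3, x4 ≥ 0.
The minimum-cost mix takes nothing from kaolin, chrome yellow — only iron-oxide red, phthalo green. The blue component and hiding power requirements are met with equality.
So iron-oxide red = 1.007 kg, phthalo green = 0.4636 kg.
Hence cost = 2.42·1.007 + 23.18·0.4636 = $13.1832.

$13.18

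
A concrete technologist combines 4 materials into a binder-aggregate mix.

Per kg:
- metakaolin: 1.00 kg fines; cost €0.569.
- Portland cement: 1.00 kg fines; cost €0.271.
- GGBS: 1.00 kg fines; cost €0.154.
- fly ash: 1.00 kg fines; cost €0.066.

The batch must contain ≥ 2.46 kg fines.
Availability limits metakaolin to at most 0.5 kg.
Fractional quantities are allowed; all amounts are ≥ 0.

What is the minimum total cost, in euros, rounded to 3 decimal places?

This is a linear program. Let x1 = kg of metakaolin, x2 = kg of Portland cement, x3 = kg of GGBS, x4 = kg of fly ash.
Minimize 0.569x1 + 0.271x2 + 0.154x3 + 0.066x4 subject to:
  1x1 + 1x2 + 1x3 + 1x4 ≥ 2.46   (fines)
  x1 ≤ 0.5
  x1, x2, x3, x4 ≥ 0.
The optimal basis is {fly ash}; metakaolin, Portland cement, GGBS drop out. There the fines constraint is tight.
Solving gives x4 = 2.46.
Hence cost = 0.066·2.46 = €0.16236.

€0.162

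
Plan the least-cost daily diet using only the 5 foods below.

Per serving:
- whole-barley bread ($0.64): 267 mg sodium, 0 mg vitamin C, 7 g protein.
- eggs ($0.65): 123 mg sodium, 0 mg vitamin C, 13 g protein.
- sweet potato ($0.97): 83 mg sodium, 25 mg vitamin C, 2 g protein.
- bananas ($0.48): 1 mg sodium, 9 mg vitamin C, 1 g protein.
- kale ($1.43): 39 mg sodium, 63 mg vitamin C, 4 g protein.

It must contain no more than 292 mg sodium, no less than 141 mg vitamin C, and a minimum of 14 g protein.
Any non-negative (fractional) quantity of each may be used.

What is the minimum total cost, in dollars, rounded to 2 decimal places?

Let x1 = servings of whole-barley bread, x2 = servings of eggs, x3 = servings of sweet potato, x4 = servings of bananas, x5 = servings of kale.
Minimise 0.64x1 + 0.65x2 + 0.97x3 + 0.48x4 + 1.43x5 subject to:
  267x1 + 123x2 + 83x3 + 1x4 + 39x5 ≤ 292   (sodium)
  25x3 + 9x4 + 63x5 ≥ 141   (vitamin C)
  7x1 + 13x2 + 2x3 + 1x4 + 4x5 ≥ 14   (protein)
  x1, x2, x3, x4, x5 ≥ 0.
The cheapest feasible vertex uses only eggs, kale; whole-barley bread, sweet potato, bananas are not used. Binding constraints: vitamin C and protein.
That vertex is x2 = 0.3883, x5 = 2.238.
Total cost: 0.65·0.3883 + 1.43·2.238 = 3.4527.

$3.45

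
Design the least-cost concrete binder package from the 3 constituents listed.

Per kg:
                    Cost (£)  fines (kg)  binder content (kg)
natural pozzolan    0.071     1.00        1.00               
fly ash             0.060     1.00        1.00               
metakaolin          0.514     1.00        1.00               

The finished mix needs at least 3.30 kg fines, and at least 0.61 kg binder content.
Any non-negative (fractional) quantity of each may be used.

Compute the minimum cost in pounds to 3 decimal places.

Let x1 = kg of natural pozzolan, x2 = kg of fly ash, x3 = kg of metakaolin.
min 0.071x1 + 0.06x2 + 0.514x3 s.t.:
  1x1 + 1x2 + 1x3 ≥ 3.3   (fines)
  1x1 + 1x2 + 1x3 ≥ 0.61   (binder content)
  x1, x2, x3 ≥ 0.
At the optimum only fly ash is positive (natural pozzolan, metakaolin = 0). The fines requirement is met with equality.
So fly ash = 3.3 kg.
Objective = 0.06·3.3 = 0.19800.

£0.198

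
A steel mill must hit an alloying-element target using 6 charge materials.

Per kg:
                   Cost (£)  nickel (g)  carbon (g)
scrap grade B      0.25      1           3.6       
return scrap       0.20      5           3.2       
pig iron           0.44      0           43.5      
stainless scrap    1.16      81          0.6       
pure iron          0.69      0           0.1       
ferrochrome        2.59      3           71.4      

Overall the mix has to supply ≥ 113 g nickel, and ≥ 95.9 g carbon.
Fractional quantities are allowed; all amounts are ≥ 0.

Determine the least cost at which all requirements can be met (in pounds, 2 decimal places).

Treat it as an LP. Let x1 = kg of scrap grade B, x2 = kg of return scrap, x3 = kg of pig iron, x4 = kg of stainless scrap, x5 = kg of pure iron, x6 = kg of ferrochrome.
Minimise 0.25x1 + 0.2x2 + 0.44x3 + 1.16x4 + 0.69x5 + 2.59x6 s.t.:
  1x1 + 5x2 + 81x4 + 3x6 ≥ 113   (nickel)
  3.6x1 + 3.2x2 + 43.5x3 + 0.6x4 + 0.1x5 + 71.4x6 ≥ 95.9   (carbon)
  x1, x2, x3, x4, x5, x6 ≥ 0.
The optimal basis is {pig iron, stainless scrap}; scrap grade B, return scrap, pure iron, ferrochrome drop out. There the nickel and carbon constraints are tight.
That vertex is x3 = 2.185, x4 = 1.395.
Objective = 0.44·2.185 + 1.16·1.395 = 2.5796.

£2.58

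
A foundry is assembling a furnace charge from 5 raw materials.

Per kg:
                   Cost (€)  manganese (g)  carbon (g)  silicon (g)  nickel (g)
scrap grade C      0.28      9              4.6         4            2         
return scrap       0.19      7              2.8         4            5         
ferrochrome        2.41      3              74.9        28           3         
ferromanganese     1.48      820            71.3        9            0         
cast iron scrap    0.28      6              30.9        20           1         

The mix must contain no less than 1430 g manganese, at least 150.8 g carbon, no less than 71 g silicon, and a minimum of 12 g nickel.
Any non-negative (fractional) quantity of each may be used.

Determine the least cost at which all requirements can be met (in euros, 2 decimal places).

€3.57

Let x1 = kg of scrap grade C, x2 = kg of return scrap, x3 = kg of ferrochrome, x4 = kg of ferromanganese, x5 = kg of cast iron scrap.
Minimise 0.28x1 + 0.19x2 + 2.41x3 + 1.48x4 + 0.28x5 subject to:
  9x1 + 7x2 + 3x3 + 820x4 + 6x5 ≥ 1430   (manganese)
  4.6x1 + 2.8x2 + 74.9x3 + 71.3x4 + 30.9x5 ≥ 150.8   (carbon)
  4x1 + 4x2 + 28x3 + 9x4 + 20x5 ≥ 71   (silicon)
  2x1 + 5x2 + 3x3 + 1x5 ≥ 12   (nickel)
  x1, x2, x3, x4, x5 ≥ 0.
The minimum-cost mix takes nothing from scrap grade C, ferrochrome — only return scrap, ferromanganese, cast iron scrap. There the manganese, silicon, nickel constraints are tight.
Optimal quantities: return scrap = 1.921 kg, ferromanganese = 1.71 kg, cast iron scrap = 2.396 kg.
Total cost: 0.19·1.921 + 1.48·1.71 + 0.28·2.396 = 3.5667.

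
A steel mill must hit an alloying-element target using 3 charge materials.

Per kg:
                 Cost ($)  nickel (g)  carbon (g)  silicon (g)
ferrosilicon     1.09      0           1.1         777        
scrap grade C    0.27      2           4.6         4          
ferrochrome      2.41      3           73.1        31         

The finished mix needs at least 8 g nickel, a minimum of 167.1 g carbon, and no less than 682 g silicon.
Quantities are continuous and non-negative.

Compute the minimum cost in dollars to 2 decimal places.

$6.41

Treat it as an LP. Let x1 = kg of ferrosilicon, x2 = kg of scrap grade C, x3 = kg of ferrochrome.
Minimize 1.09x1 + 0.27x2 + 2.41x3 subject to:
  2x2 + 3x3 ≥ 8   (nickel)
  1.1x1 + 4.6x2 + 73.1x3 ≥ 167.1   (carbon)
  777x1 + 4x2 + 31x3 ≥ 682   (silicon)
  x1, x2, x3 ≥ 0.
The optimal mix uses every input. Binding constraints: nickel, carbon, silicon.
Optimal quantities: ferrosilicon = 0.7853 kg, scrap grade C = 0.6502 kg, ferrochrome = 2.233 kg.
Total cost: 1.09·0.7853 + 0.27·0.6502 + 2.41·2.233 = 6.4131.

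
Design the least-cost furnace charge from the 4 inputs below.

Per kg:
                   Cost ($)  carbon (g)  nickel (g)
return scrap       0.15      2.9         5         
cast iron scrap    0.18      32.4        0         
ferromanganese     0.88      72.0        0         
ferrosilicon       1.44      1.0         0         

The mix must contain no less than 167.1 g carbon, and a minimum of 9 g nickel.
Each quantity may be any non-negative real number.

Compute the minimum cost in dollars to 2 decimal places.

$1.17

Let x1 = kg of return scrap, x2 = kg of cast iron scrap, x3 = kg of ferromanganese, x4 = kg of ferrosilicon.
Minimise 0.15x1 + 0.18x2 + 0.88x3 + 1.44x4 with:
  2.9x1 + 32.4x2 + 72x3 + 1x4 ≥ 167.1   (carbon)
  5x1 ≥ 9   (nickel)
  x1, x2, x3, x4 ≥ 0.
The cheapest feasible vertex uses only return scrap, cast iron scrap; ferromanganese, ferrosilicon are not used. The carbon and nickel requirements are met with equality.
That vertex is x1 = 1.8, x2 = 4.996.
Total cost: 0.15·1.8 + 0.18·4.996 = 1.1693.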